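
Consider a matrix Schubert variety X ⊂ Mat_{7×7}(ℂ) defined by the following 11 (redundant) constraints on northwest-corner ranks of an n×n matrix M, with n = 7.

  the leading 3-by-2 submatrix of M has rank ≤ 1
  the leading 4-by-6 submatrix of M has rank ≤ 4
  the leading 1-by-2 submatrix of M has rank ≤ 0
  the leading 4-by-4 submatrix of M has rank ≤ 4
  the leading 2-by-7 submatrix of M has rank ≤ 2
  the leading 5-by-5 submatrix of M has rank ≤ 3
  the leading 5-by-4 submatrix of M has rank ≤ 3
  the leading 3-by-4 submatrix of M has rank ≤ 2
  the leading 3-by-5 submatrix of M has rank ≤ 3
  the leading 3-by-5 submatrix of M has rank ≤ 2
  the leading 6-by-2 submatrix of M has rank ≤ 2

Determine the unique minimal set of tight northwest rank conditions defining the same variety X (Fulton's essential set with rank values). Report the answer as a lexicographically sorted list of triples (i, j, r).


Recovering R(i,j) via the rank-extension bound from the 11 conditions:

  0 | 0 | 1 | 1 | 1 | 1 | 1
  1 | 1 | 2 | 2 | 2 | 2 | 2
  1 | 1 | 2 | 2 | 2 | 3 | 3
  1 | 2 | 3 | 3 | 3 | 4 | 4
  1 | 2 | 3 | 3 | 3 | 4 | 5
  1 | 2 | 3 | 4 | 4 | 5 | 6
  1 | 2 | 3 | 4 | 5 | 6 | 7

so w = (3, 1, 6, 2, 7, 4, 5).

D(w) has 7 cells with 4 SE-corners; essential set:

[(1, 2, 0), (3, 2, 1), (3, 5, 2), (5, 5, 3)]


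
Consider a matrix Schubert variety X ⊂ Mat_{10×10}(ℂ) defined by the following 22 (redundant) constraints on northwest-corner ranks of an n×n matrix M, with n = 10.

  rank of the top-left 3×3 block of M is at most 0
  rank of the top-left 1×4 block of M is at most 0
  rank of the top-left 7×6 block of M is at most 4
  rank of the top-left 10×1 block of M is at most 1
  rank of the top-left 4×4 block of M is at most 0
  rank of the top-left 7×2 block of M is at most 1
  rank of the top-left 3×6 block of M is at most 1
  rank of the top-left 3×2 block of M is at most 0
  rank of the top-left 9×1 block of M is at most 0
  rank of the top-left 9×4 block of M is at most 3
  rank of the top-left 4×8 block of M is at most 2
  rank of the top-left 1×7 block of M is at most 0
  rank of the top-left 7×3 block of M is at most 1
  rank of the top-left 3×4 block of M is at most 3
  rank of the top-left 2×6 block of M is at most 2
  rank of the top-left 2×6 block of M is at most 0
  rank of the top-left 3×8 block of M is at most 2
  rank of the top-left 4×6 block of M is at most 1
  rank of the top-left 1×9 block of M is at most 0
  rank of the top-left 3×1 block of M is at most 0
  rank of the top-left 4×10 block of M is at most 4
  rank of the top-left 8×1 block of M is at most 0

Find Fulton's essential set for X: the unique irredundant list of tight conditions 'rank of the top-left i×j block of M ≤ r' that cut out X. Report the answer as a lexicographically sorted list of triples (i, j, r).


Computing R[i][j] = min implied NW-rank bound (n=10, 22 conditions):

  R[1]: 0  0  0  0  0  0  0  0  0  1
  R[2]: 0  0  0  0  0  0  1  1  1  2
  R[3]: 0  0  0  0  1  1  2  2  2  3
  R[4]: 0  0  0  0  1  1  2  2  3  4
  R[5]: 0  1  1  1  2  2  3  3  4  5
  R[6]: 0  1  1  2  3  3  4  4  5  6
  R[7]: 0  1  1  2  3  4  5  5  6  7
  R[8]: 0  1  2  3  4  5  6  6  7  8
  R[9]: 0  1  2  3  4  5  6  7  8  9
  R[10]: 1  2  3  4  5  6  7  8  9  10

the unique w with this rank table is (10, 7, 5, 9, 2, 4, 6, 3, 8, 1).

ℓ(w)=32; the 7 essential cells (i,j,r):

[(1, 9, 0), (2, 6, 0), (4, 4, 0), (4, 6, 1), (4, 8, 2), (7, 3, 1), (9, 1, 0)]


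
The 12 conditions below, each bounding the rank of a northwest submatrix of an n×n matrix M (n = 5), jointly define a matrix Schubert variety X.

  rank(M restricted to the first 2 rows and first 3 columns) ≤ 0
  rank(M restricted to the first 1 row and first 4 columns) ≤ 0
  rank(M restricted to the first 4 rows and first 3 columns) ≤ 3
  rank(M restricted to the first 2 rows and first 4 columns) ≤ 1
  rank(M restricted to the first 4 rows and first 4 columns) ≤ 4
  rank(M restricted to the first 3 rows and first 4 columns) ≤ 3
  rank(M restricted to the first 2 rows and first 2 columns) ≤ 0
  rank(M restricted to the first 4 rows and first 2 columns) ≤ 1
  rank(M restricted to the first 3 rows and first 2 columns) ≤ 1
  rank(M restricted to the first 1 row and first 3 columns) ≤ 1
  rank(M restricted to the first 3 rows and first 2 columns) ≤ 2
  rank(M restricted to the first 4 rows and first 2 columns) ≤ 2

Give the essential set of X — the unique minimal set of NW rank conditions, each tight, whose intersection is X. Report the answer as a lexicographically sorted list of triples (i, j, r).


The tightest implied rank at each (i,j), from the 12 conditions:

  i=1: 0 | 0 | 0 | 0 | 1
  i=2: 0 | 0 | 0 | 1 | 2
  i=3: 1 | 1 | 1 | 2 | 3
  i=4: 1 | 1 | 2 | 3 | 4
  i=5: 1 | 2 | 3 | 4 | 5

giving w = (5, 4, 1, 3, 2) via Δ²R.

3 SE-corners of the 8-cell Rothe diagram give Ess(w):

[(1, 4, 0), (2, 3, 0), (4, 2, 1)]


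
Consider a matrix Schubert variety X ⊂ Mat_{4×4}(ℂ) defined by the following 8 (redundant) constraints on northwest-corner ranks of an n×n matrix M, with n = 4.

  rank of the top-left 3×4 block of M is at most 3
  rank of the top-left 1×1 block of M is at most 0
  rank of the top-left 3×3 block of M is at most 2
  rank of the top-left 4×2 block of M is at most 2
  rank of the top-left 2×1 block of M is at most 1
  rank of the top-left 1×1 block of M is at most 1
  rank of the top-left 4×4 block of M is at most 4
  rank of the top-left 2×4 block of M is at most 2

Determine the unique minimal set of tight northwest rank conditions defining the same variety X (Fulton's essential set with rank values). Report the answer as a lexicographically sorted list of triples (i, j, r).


Reconstructing r_w from the 8 given conditions:

  0  1  1  1
  1  2  2  2
  1  2  2  3
  1  2  3  4

so w = (2, 1, 4, 3).

ℓ(w)=2; the 2 essential cells (i,j,r):

[(1, 1, 0), (3, 3, 2)]


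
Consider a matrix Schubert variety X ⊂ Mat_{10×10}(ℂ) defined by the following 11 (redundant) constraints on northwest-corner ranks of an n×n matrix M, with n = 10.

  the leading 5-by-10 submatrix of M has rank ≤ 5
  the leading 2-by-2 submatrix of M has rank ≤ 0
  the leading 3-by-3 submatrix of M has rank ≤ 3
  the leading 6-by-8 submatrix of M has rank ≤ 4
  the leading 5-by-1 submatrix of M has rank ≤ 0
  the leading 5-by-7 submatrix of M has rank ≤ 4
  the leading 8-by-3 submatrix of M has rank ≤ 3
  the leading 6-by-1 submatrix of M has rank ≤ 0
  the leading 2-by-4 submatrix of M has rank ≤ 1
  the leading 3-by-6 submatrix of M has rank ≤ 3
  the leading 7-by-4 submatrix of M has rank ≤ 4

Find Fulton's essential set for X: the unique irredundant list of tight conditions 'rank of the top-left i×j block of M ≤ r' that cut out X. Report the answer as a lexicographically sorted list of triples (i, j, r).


Recovering R(i,j) via the rank-extension bound from the 11 conditions:

  row 1: 0  0  1  1  1  1  1  1  1  1
  row 2: 0  0  1  1  2  2  2  2  2  2
  row 3: 0  1  2  2  3  3  3  3  3  3
  row 4: 0  1  2  3  4  4  4  4  4  4
  row 5: 0  1  2  3  4  4  4  4  5  5
  row 6: 0  1  2  3  4  4  4  4  5  6
  row 7: 1  2  3  4  5  5  5  5  6  7
  row 8: 1  2  3  4  5  6  6  6  7  8
  row 9: 1  2  3  4  5  6  7  7  8  9
  row 10: 1  2  3  4  5  6  7  8  9  10

reading off 1-entries of Δ²R: w = (3, 5, 2, 4, 9, 10, 1, 6, 7, 8).

Rothe diagram D(w) (15 cells), 4 SE-corners (essential conditions):

[(2, 2, 0), (2, 4, 1), (6, 1, 0), (6, 8, 4)]


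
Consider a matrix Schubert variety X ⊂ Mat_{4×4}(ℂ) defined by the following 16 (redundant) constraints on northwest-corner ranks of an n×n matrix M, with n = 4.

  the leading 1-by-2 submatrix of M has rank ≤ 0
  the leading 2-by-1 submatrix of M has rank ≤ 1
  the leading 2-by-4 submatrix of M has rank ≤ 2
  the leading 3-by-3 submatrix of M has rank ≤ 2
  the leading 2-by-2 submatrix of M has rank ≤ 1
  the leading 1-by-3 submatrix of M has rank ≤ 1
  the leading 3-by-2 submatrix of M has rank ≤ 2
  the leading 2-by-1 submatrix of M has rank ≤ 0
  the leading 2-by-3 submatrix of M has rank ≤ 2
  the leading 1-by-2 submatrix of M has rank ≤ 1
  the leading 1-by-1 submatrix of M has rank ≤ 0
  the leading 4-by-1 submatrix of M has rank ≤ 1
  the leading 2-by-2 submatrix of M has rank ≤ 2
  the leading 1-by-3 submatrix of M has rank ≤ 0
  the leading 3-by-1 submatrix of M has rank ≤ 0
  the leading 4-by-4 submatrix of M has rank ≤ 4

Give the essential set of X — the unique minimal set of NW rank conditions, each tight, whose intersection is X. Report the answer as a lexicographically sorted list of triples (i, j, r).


Computing R[i][j] = min implied NW-rank bound (n=4, 16 conditions):

  row 1: 0 0 0 1
  row 2: 0 1 1 2
  row 3: 0 1 2 3
  row 4: 1 2 3 4

hence w(1..4) = (4, 2, 3, 1).

D(w) has 5 cells with 2 SE-corners; essential set:

[(1, 3, 0), (3, 1, 0)]


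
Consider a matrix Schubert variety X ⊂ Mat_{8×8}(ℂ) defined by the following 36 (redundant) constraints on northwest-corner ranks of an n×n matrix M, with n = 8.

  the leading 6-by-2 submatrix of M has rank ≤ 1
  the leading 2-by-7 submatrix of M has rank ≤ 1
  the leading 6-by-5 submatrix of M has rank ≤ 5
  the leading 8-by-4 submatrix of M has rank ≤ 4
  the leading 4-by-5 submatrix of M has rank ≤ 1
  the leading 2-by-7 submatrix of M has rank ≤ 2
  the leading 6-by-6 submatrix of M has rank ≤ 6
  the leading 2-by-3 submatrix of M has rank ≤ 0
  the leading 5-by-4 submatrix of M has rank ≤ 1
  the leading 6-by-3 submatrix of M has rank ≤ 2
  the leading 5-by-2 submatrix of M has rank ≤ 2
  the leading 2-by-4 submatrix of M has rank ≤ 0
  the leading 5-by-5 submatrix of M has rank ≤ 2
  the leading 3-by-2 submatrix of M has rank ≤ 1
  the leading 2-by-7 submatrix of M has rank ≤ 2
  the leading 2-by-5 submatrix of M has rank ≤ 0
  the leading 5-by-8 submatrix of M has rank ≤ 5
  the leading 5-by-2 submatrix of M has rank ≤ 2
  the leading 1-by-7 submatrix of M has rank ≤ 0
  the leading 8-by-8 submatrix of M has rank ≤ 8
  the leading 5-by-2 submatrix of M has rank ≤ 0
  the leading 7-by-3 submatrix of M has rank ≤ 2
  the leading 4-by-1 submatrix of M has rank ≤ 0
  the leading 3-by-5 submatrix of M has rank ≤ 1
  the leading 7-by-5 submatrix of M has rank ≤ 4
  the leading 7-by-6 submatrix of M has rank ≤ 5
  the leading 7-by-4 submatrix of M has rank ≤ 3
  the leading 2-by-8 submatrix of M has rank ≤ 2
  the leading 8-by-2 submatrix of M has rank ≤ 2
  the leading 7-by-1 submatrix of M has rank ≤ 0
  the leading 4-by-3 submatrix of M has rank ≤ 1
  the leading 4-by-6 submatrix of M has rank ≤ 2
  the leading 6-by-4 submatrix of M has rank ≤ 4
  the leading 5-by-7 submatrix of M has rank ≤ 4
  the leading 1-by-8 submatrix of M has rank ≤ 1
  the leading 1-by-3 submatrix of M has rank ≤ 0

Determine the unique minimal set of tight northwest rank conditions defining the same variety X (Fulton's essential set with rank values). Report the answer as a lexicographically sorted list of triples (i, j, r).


Reconstructing r_w from the 36 given conditions:

  0, 0, 0, 0, 0, 0, 0, 1
  0, 0, 0, 0, 0, 1, 1, 2
  0, 0, 1, 1, 1, 2, 2, 3
  0, 0, 1, 1, 1, 2, 3, 4
  0, 0, 1, 1, 2, 3, 4, 5
  0, 1, 2, 2, 3, 4, 5, 6
  0, 1, 2, 3, 4, 5, 6, 7
  1, 2, 3, 4, 5, 6, 7, 8

giving w = (8, 6, 3, 7, 5, 2, 4, 1) via Δ²R.

Fulton essential set (6 of the 23 Rothe cells):

[(1, 7, 0), (2, 5, 0), (4, 5, 1), (5, 2, 0), (5, 4, 1), (7, 1, 0)]


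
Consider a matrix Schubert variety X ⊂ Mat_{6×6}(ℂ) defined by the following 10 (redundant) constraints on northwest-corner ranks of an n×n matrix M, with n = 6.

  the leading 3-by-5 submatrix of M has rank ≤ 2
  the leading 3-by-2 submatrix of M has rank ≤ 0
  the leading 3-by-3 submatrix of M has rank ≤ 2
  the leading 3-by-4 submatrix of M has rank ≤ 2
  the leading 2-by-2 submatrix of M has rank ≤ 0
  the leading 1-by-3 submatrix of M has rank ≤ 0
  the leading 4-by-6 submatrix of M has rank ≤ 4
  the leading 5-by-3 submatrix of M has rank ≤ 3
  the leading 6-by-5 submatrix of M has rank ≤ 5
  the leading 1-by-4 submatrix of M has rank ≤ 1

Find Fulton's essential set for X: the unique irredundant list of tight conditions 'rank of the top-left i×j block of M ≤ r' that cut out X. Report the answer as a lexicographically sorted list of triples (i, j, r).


The tightest implied rank at each (i,j), from the 10 conditions:

  R[1]: 0 0 0 1 1 1
  R[2]: 0 0 1 2 2 2
  R[3]: 0 0 1 2 2 3
  R[4]: 1 1 2 3 3 4
  R[5]: 1 2 3 4 4 5
  R[6]: 1 2 3 4 5 6

the unique w with this rank table is (4, 3, 6, 1, 2, 5).

|D(w)|=8, |Ess(w)|=3:

[(1, 3, 0), (3, 2, 0), (3, 5, 2)]


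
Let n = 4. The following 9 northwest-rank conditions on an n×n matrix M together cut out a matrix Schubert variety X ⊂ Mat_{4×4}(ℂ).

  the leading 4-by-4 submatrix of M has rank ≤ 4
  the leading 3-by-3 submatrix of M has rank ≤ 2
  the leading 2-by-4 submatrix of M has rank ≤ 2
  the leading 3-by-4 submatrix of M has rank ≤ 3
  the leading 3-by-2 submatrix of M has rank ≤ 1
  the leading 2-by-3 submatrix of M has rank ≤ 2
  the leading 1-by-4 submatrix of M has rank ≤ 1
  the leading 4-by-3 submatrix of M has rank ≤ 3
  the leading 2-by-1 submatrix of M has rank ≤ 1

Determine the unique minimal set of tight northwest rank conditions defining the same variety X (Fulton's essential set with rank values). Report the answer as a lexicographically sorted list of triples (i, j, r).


Reconstructing r_w from the 9 given conditions:

  i=1: 1 1 1 1
  i=2: 1 1 2 2
  i=3: 1 1 2 3
  i=4: 1 2 3 4

reading off 1-entries of Δ²R: w = (1, 3, 4, 2).

|D(w)|=2, |Ess(w)|=1:

[(3, 2, 1)]


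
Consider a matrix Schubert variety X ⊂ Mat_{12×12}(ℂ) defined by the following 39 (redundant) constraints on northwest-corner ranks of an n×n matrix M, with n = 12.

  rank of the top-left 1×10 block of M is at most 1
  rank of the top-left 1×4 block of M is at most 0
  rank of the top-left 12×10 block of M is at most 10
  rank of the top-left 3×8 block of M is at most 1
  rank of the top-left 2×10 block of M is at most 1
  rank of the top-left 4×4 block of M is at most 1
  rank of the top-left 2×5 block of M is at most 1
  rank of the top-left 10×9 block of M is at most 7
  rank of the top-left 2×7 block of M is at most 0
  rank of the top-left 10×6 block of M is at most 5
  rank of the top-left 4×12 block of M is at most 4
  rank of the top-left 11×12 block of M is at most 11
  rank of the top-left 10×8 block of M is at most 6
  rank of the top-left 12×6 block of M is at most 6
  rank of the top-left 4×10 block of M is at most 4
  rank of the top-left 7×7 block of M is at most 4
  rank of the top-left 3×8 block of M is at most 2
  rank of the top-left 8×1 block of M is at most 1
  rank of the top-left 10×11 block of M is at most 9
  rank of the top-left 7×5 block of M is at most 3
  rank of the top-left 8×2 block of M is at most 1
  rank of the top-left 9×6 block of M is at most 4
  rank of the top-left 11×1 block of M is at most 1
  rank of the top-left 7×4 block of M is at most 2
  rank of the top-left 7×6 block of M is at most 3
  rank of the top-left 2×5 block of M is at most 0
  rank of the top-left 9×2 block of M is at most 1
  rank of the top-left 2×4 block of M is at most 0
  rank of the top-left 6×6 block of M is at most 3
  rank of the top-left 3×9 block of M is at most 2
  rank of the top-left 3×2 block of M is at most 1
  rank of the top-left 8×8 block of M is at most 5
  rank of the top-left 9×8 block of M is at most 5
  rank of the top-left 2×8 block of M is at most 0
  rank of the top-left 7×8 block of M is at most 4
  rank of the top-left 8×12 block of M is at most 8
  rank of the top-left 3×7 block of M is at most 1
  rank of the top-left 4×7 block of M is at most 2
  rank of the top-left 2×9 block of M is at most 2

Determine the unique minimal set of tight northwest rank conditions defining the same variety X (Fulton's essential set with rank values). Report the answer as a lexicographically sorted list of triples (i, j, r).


Propagating the 39 rank bounds to every northwest block:

  row 1: 0, 0, 0, 0, 0, 0, 0, 0, 1, 1, 1, 1
  row 2: 0, 0, 0, 0, 0, 0, 0, 0, 1, 1, 2, 2
  row 3: 1, 1, 1, 1, 1, 1, 1, 1, 2, 2, 3, 3
  row 4: 1, 1, 1, 1, 2, 2, 2, 2, 3, 3, 4, 4
  row 5: 1, 1, 2, 2, 3, 3, 3, 3, 4, 4, 5, 5
  row 6: 1, 1, 2, 2, 3, 3, 4, 4, 5, 5, 6, 6
  row 7: 1, 1, 2, 2, 3, 3, 4, 4, 5, 6, 7, 7
  row 8: 1, 1, 2, 3, 4, 4, 5, 5, 6, 7, 8, 8
  row 9: 1, 1, 2, 3, 4, 4, 5, 5, 6, 7, 8, 9
  row 10: 1, 2, 3, 4, 5, 5, 6, 6, 7, 8, 9, 10
  row 11: 1, 2, 3, 4, 5, 6, 7, 7, 8, 9, 10, 11
  row 12: 1, 2, 3, 4, 5, 6, 7, 8, 9, 10, 11, 12

so w = (9, 11, 1, 5, 3, 7, 10, 4, 12, 2, 6, 8).

|D(w)|=32, |Ess(w)|=9:

[(2, 8, 0), (2, 10, 1), (4, 4, 1), (7, 4, 2), (7, 6, 3), (7, 8, 4), (9, 2, 1), (9, 6, 4), (9, 8, 5)]


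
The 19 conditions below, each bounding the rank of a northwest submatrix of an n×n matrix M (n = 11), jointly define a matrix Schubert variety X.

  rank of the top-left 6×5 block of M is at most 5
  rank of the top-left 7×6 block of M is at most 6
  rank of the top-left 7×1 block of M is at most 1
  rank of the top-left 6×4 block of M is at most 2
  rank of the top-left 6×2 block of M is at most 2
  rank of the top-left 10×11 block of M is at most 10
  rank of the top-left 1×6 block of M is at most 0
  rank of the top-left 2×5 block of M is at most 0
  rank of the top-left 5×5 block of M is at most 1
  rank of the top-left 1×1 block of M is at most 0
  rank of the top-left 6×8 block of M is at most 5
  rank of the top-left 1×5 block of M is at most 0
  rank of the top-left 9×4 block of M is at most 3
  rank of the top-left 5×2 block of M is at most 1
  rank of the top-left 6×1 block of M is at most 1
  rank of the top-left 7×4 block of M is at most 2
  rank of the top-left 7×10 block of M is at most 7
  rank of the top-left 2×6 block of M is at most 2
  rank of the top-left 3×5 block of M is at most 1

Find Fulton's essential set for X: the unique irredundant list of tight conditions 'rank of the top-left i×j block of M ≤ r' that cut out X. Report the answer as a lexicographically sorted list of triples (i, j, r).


Computing R[i][j] = min implied NW-rank bound (n=11, 19 conditions):

  0, 0, 0, 0, 0, 0, 1, 1, 1, 1, 1
  0, 0, 0, 0, 0, 1, 2, 2, 2, 2, 2
  1, 1, 1, 1, 1, 2, 3, 3, 3, 3, 3
  1, 1, 1, 1, 1, 2, 3, 4, 4, 4, 4
  1, 1, 1, 1, 1, 2, 3, 4, 5, 5, 5
  1, 2, 2, 2, 2, 3, 4, 5, 6, 6, 6
  1, 2, 2, 2, 3, 4, 5, 6, 7, 7, 7
  1, 2, 3, 3, 4, 5, 6, 7, 8, 8, 8
  1, 2, 3, 3, 4, 5, 6, 7, 8, 9, 9
  1, 2, 3, 4, 5, 6, 7, 8, 9, 10, 10
  1, 2, 3, 4, 5, 6, 7, 8, 9, 10, 11

second differences of R give the permutation w = (7, 6, 1, 8, 9, 2, 5, 3, 10, 4, 11).

ℓ(w)=22; the 5 essential cells (i,j,r):

[(1, 6, 0), (2, 5, 0), (5, 5, 1), (7, 4, 2), (9, 4, 3)]


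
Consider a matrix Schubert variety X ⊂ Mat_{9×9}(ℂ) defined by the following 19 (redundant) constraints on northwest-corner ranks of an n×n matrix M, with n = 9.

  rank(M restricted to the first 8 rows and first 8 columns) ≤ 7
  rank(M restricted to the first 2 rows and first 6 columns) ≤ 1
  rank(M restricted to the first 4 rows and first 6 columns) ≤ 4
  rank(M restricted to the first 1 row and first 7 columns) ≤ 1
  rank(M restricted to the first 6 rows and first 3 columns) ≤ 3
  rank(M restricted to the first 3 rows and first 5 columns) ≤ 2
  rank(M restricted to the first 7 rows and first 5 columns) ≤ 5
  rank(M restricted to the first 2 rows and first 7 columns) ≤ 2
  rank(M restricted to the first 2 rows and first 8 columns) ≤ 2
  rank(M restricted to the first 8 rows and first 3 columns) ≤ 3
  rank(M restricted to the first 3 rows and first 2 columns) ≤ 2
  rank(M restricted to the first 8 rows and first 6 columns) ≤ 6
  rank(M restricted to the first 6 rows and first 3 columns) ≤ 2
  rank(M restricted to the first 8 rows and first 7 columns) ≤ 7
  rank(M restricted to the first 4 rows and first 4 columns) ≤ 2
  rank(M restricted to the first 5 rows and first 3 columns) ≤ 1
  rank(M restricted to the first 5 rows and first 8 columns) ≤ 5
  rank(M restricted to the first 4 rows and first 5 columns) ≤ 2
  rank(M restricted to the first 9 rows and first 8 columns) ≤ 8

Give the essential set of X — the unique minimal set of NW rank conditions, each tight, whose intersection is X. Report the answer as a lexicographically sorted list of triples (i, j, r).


Reconstructing r_w from the 19 given conditions:

  i=1: 1 | 1 | 1 | 1 | 1 | 1 | 1 | 1 | 1
  i=2: 1 | 1 | 1 | 1 | 1 | 1 | 2 | 2 | 2
  i=3: 1 | 1 | 1 | 2 | 2 | 2 | 3 | 3 | 3
  i=4: 1 | 1 | 1 | 2 | 2 | 3 | 4 | 4 | 4
  i=5: 1 | 1 | 1 | 2 | 3 | 4 | 5 | 5 | 5
  i=6: 1 | 2 | 2 | 3 | 4 | 5 | 6 | 6 | 6
  i=7: 1 | 2 | 3 | 4 | 5 | 6 | 7 | 7 | 7
  i=8: 1 | 2 | 3 | 4 | 5 | 6 | 7 | 7 | 8
  i=9: 1 | 2 | 3 | 4 | 5 | 6 | 7 | 8 | 9

second differences of R give the permutation w = (1, 7, 4, 6, 5, 2, 3, 9, 8).

D(w) has 13 cells with 4 SE-corners; essential set:

[(2, 6, 1), (4, 5, 2), (5, 3, 1), (8, 8, 7)]


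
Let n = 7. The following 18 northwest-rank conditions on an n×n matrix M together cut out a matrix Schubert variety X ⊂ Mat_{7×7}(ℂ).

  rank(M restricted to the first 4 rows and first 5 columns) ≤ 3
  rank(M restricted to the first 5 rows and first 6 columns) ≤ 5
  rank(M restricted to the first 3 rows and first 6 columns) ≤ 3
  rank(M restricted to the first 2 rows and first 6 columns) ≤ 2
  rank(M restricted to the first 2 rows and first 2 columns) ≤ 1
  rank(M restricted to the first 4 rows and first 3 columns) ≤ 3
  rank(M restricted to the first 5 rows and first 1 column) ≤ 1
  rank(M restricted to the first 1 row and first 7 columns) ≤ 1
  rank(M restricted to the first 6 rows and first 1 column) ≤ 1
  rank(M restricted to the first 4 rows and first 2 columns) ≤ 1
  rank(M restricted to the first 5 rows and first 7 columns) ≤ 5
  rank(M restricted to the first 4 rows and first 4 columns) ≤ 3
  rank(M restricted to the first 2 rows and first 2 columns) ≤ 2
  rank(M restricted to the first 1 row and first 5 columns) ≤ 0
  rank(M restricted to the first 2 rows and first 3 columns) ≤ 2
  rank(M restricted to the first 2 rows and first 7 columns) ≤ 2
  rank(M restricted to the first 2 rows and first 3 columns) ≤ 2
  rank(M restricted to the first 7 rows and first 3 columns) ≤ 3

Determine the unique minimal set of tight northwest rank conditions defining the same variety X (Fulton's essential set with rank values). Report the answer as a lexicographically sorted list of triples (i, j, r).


The tightest implied rank at each (i,j), from the 18 conditions:

  row 1: 0 0 0 0 0 1 1
  row 2: 1 1 1 1 1 2 2
  row 3: 1 1 2 2 2 3 3
  row 4: 1 1 2 3 3 4 4
  row 5: 1 2 3 4 4 5 5
  row 6: 1 2 3 4 5 6 6
  row 7: 1 2 3 4 5 6 7

hence w(1..7) = (6, 1, 3, 4, 2, 5, 7).

|D(w)|=7, |Ess(w)|=2:

[(1, 5, 0), (4, 2, 1)]


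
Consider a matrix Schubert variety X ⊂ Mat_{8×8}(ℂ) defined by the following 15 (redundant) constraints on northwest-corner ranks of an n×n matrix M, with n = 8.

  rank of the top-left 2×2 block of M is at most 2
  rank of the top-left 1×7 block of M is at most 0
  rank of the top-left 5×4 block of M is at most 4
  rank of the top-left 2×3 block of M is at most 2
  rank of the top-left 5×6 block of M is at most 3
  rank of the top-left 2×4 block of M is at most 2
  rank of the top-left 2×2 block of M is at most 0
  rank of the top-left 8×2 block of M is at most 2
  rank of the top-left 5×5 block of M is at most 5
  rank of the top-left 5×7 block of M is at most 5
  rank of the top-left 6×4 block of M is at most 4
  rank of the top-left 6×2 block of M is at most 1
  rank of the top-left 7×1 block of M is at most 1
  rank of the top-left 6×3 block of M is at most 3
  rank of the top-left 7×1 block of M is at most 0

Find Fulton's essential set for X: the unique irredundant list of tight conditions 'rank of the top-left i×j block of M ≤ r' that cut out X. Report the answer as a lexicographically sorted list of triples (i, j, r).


Rank table r_w(8×8) implied by the 15 constraints:

  0 0 0 0 0 0 0 1
  0 0 1 1 1 1 1 2
  0 1 2 2 2 2 2 3
  0 1 2 3 3 3 3 4
  0 1 2 3 3 3 4 5
  0 1 2 3 4 4 5 6
  0 1 2 3 4 5 6 7
  1 2 3 4 5 6 7 8

the unique w with this rank table is (8, 3, 2, 4, 7, 5, 6, 1).

Fulton essential set (4 of the 16 Rothe cells):

[(1, 7, 0), (2, 2, 0), (5, 6, 3), (7, 1, 0)]


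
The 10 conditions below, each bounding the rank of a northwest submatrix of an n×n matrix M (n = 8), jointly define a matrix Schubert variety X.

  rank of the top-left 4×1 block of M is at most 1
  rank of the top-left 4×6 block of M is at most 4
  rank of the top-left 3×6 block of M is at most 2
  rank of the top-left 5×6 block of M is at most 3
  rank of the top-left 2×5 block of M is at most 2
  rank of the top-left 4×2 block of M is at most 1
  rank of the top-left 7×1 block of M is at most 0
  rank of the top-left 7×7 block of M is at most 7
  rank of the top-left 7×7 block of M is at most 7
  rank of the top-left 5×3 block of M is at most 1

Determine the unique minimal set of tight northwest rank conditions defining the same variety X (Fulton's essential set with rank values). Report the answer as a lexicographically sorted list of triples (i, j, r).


Propagating the 10 rank bounds to every northwest block:

  i=1: 0 | 1 | 1 | 1 | 1 | 1 | 1 | 1
  i=2: 0 | 1 | 1 | 2 | 2 | 2 | 2 | 2
  i=3: 0 | 1 | 1 | 2 | 2 | 2 | 3 | 3
  i=4: 0 | 1 | 1 | 2 | 3 | 3 | 4 | 4
  i=5: 0 | 1 | 1 | 2 | 3 | 3 | 4 | 5
  i=6: 0 | 1 | 2 | 3 | 4 | 4 | 5 | 6
  i=7: 0 | 1 | 2 | 3 | 4 | 5 | 6 | 7
  i=8: 1 | 2 | 3 | 4 | 5 | 6 | 7 | 8

hence w(1..8) = (2, 4, 7, 5, 8, 3, 6, 1).

D(w) has 14 cells with 4 SE-corners; essential set:

[(3, 6, 2), (5, 3, 1), (5, 6, 3), (7, 1, 0)]


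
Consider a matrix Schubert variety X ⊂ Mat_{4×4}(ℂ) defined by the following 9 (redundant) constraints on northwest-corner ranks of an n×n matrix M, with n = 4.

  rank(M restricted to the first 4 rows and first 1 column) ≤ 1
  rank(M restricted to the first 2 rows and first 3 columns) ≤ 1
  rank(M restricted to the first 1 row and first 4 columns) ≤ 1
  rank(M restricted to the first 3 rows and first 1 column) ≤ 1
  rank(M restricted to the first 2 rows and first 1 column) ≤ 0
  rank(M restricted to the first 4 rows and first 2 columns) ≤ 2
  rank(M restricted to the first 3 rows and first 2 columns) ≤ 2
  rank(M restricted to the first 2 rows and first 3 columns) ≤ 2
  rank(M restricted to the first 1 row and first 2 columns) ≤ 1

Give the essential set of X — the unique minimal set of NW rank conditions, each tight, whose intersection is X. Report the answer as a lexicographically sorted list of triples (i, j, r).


Propagating the 9 rank bounds to every northwest block:

  row 1: 0 1 1 1
  row 2: 0 1 1 2
  row 3: 1 2 2 3
  row 4: 1 2 3 4

giving w = (2, 4, 1, 3) via Δ²R.

|D(w)|=3, |Ess(w)|=2:

[(2, 1, 0), (2, 3, 1)]


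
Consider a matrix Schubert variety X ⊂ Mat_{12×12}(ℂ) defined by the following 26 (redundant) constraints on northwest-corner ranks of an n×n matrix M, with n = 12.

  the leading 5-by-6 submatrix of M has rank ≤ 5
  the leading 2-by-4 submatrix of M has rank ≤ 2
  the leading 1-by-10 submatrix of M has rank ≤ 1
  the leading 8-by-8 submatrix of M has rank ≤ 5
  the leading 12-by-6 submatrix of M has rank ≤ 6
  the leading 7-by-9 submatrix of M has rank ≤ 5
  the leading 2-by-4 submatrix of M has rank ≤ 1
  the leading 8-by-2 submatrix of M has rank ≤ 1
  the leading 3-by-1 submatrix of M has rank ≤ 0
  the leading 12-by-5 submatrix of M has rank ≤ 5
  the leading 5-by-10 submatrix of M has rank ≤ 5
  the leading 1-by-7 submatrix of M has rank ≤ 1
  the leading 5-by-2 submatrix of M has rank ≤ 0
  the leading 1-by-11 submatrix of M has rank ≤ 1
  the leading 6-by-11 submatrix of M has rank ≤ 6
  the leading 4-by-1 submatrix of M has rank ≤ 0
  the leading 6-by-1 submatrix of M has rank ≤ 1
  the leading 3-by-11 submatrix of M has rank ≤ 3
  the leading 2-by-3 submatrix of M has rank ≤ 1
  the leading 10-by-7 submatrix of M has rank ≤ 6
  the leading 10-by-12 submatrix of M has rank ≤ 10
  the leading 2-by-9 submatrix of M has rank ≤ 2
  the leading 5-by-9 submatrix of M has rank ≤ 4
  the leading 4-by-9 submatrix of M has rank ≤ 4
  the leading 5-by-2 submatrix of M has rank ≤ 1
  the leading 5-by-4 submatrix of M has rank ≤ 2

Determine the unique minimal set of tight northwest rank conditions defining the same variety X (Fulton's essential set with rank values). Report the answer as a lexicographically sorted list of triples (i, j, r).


Recovering R(i,j) via the rank-extension bound from the 26 conditions:

  0 | 0 | 1 | 1 | 1 | 1 | 1 | 1 | 1 | 1 | 1 | 1
  0 | 0 | 1 | 1 | 2 | 2 | 2 | 2 | 2 | 2 | 2 | 2
  0 | 0 | 1 | 2 | 3 | 3 | 3 | 3 | 3 | 3 | 3 | 3
  0 | 0 | 1 | 2 | 3 | 4 | 4 | 4 | 4 | 4 | 4 | 4
  0 | 0 | 1 | 2 | 3 | 4 | 4 | 4 | 4 | 5 | 5 | 5
  1 | 1 | 2 | 3 | 4 | 5 | 5 | 5 | 5 | 6 | 6 | 6
  1 | 1 | 2 | 3 | 4 | 5 | 5 | 5 | 5 | 6 | 7 | 7
  1 | 1 | 2 | 3 | 4 | 5 | 5 | 5 | 6 | 7 | 8 | 8
  1 | 2 | 3 | 4 | 5 | 6 | 6 | 6 | 7 | 8 | 9 | 9
  1 | 2 | 3 | 4 | 5 | 6 | 6 | 7 | 8 | 9 | 10 | 10
  1 | 2 | 3 | 4 | 5 | 6 | 7 | 8 | 9 | 10 | 11 | 11
  1 | 2 | 3 | 4 | 5 | 6 | 7 | 8 | 9 | 10 | 11 | 12

hence w(1..12) = (3, 5, 4, 6, 10, 1, 11, 9, 2, 8, 7, 12).

Rothe diagram D(w) (22 cells), 7 SE-corners (essential conditions):

[(2, 4, 1), (5, 2, 0), (5, 9, 4), (7, 9, 5), (8, 2, 1), (8, 8, 5), (10, 7, 6)]


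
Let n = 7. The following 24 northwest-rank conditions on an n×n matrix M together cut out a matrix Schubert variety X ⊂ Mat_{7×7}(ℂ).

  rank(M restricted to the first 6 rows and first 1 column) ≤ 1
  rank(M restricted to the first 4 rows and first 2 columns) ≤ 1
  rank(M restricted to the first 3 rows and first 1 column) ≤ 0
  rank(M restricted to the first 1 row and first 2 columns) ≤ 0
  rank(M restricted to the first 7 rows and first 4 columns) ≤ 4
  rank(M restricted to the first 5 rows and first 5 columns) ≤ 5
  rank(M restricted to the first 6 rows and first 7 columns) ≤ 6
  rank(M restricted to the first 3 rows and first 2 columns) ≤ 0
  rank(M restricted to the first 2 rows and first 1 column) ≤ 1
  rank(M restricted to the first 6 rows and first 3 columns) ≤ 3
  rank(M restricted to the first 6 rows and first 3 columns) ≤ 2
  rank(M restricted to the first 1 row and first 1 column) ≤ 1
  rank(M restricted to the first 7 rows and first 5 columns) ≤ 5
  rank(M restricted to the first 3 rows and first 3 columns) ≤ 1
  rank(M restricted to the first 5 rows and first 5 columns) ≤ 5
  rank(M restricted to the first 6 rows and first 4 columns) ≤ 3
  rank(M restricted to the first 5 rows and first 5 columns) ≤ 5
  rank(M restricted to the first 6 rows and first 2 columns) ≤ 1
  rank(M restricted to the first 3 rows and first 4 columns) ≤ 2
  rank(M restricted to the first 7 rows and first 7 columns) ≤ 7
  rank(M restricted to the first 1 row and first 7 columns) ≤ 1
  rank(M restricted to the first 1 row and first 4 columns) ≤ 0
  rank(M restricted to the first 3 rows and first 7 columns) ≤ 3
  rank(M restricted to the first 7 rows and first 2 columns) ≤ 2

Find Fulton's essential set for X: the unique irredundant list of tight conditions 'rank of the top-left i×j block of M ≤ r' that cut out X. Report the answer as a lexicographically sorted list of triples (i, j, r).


Reconstructing r_w from the 24 given conditions:

  i=1: 0 | 0 | 0 | 0 | 1 | 1 | 1
  i=2: 0 | 0 | 1 | 1 | 2 | 2 | 2
  i=3: 0 | 0 | 1 | 2 | 3 | 3 | 3
  i=4: 1 | 1 | 2 | 3 | 4 | 4 | 4
  i=5: 1 | 1 | 2 | 3 | 4 | 5 | 5
  i=6: 1 | 1 | 2 | 3 | 4 | 5 | 6
  i=7: 1 | 2 | 3 | 4 | 5 | 6 | 7

so w = (5, 3, 4, 1, 6, 7, 2).

Rothe diagram D(w) (10 cells), 3 SE-corners (essential conditions):

[(1, 4, 0), (3, 2, 0), (6, 2, 1)]


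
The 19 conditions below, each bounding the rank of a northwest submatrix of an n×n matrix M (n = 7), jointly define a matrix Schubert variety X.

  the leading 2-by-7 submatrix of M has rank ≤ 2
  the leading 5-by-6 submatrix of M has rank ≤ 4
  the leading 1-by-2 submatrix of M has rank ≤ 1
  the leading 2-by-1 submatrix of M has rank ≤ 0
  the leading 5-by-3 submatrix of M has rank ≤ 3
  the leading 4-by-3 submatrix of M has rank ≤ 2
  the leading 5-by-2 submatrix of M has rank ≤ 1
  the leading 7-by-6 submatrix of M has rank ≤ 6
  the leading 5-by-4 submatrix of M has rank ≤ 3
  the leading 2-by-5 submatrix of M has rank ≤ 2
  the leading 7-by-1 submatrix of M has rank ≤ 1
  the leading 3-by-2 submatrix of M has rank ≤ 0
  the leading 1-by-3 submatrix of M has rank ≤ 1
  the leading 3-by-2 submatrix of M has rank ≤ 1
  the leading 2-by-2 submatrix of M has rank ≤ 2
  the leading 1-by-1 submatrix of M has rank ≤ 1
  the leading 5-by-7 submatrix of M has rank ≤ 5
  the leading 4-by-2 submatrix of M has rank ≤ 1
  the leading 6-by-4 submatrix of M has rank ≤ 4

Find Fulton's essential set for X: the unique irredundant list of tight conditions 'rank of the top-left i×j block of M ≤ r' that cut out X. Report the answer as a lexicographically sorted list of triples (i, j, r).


The tightest implied rank at each (i,j), from the 19 conditions:

  row 1: 0 | 0 | 1 | 1 | 1 | 1 | 1
  row 2: 0 | 0 | 1 | 2 | 2 | 2 | 2
  row 3: 0 | 0 | 1 | 2 | 3 | 3 | 3
  row 4: 1 | 1 | 2 | 3 | 4 | 4 | 4
  row 5: 1 | 1 | 2 | 3 | 4 | 4 | 5
  row 6: 1 | 2 | 3 | 4 | 5 | 5 | 6
  row 7: 1 | 2 | 3 | 4 | 5 | 6 | 7

second differences of R give the permutation w = (3, 4, 5, 1, 7, 2, 6).

ℓ(w)=8; the 3 essential cells (i,j,r):

[(3, 2, 0), (5, 2, 1), (5, 6, 4)]


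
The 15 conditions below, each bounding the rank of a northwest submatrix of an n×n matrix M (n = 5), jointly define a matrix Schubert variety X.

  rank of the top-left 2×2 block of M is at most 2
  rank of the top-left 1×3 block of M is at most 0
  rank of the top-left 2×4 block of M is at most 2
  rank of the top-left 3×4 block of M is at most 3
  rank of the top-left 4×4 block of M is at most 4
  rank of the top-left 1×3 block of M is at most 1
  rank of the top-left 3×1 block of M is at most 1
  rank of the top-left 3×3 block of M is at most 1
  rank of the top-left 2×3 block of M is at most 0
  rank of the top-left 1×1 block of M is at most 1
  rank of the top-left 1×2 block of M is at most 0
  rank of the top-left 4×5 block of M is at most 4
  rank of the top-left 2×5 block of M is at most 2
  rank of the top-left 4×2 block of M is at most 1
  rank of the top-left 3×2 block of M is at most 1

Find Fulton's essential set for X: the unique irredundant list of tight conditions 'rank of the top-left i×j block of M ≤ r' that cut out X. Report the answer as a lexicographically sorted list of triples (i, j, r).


The tightest implied rank at each (i,j), from the 15 conditions:

  row 1: 0 0 0 1 1
  row 2: 0 0 0 1 2
  row 3: 1 1 1 2 3
  row 4: 1 1 2 3 4
  row 5: 1 2 3 4 5

the unique w with this rank table is (4, 5, 1, 3, 2).

ℓ(w)=7; the 2 essential cells (i,j,r):

[(2, 3, 0), (4, 2, 1)]


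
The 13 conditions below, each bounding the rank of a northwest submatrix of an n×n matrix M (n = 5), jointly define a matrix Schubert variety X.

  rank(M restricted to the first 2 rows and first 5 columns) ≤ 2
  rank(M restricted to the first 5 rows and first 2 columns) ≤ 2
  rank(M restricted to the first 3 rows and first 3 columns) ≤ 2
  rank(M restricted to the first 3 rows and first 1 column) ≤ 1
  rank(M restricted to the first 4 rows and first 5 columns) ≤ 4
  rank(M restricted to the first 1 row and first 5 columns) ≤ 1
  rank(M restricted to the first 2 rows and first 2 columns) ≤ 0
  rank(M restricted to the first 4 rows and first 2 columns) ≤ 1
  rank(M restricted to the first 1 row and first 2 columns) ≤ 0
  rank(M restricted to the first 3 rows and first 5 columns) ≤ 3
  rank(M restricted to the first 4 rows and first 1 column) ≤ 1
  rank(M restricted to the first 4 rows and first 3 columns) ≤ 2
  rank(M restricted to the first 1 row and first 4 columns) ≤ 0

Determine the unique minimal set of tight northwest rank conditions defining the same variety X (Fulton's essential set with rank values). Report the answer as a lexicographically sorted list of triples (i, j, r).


Computing R[i][j] = min implied NW-rank bound (n=5, 13 conditions):

  row 1: 0, 0, 0, 0, 1
  row 2: 0, 0, 1, 1, 2
  row 3: 1, 1, 2, 2, 3
  row 4: 1, 1, 2, 3, 4
  row 5: 1, 2, 3, 4, 5

second differences of R give the permutation w = (5, 3, 1, 4, 2).

3 SE-corners of the 7-cell Rothe diagram give Ess(w):

[(1, 4, 0), (2, 2, 0), (4, 2, 1)]


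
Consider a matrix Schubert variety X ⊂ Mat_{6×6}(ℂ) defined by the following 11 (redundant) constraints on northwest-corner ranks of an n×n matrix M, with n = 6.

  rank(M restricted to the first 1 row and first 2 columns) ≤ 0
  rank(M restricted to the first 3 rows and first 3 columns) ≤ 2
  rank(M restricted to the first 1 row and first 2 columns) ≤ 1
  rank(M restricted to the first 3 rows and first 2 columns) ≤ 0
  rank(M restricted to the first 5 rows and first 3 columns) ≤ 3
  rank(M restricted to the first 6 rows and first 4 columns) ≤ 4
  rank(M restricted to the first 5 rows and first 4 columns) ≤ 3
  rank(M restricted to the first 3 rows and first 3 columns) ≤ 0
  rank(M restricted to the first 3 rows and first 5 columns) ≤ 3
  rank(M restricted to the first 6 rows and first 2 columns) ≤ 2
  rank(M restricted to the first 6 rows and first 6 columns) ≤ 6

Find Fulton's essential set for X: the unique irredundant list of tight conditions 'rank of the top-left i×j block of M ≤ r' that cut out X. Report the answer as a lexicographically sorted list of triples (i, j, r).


Reconstructing r_w from the 11 given conditions:

  R[1]: 0  0  0  1  1  1
  R[2]: 0  0  0  1  2  2
  R[3]: 0  0  0  1  2  3
  R[4]: 1  1  1  2  3  4
  R[5]: 1  2  2  3  4  5
  R[6]: 1  2  3  4  5  6

so w = (4, 5, 6, 1, 2, 3).

ℓ(w)=9; the 1 essential cell (i,j,r):

[(3, 3, 0)]


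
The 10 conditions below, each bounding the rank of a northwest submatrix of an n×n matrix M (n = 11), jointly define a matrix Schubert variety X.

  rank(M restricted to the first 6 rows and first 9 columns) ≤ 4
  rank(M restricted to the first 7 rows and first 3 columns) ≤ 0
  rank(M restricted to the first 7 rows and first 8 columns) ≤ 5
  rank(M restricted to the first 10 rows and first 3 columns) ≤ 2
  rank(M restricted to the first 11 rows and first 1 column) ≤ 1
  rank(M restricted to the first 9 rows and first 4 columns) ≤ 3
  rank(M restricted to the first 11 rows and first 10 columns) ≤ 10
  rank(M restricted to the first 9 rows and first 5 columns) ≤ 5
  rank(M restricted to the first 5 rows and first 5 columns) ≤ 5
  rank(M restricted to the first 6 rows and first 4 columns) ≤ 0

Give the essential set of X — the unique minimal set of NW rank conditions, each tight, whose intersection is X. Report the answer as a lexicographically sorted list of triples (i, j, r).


Recovering R(i,j) via the rank-extension bound from the 10 conditions:

  row 1: 0 0 0 0 1 1 1 1 1 1 1
  row 2: 0 0 0 0 1 2 2 2 2 2 2
  row 3: 0 0 0 0 1 2 3 3 3 3 3
  row 4: 0 0 0 0 1 2 3 4 4 4 4
  row 5: 0 0 0 0 1 2 3 4 4 5 5
  row 6: 0 0 0 0 1 2 3 4 4 5 6
  row 7: 0 0 0 1 2 3 4 5 5 6 7
  row 8: 1 1 1 2 3 4 5 6 6 7 8
  row 9: 1 2 2 3 4 5 6 7 7 8 9
  row 10: 1 2 2 3 4 5 6 7 8 9 10
  row 11: 1 2 3 4 5 6 7 8 9 10 11

hence w(1..11) = (5, 6, 7, 8, 10, 11, 4, 1, 2, 9, 3).

Rothe diagram D(w) (30 cells), 4 SE-corners (essential conditions):

[(6, 4, 0), (6, 9, 4), (7, 3, 0), (10, 3, 2)]


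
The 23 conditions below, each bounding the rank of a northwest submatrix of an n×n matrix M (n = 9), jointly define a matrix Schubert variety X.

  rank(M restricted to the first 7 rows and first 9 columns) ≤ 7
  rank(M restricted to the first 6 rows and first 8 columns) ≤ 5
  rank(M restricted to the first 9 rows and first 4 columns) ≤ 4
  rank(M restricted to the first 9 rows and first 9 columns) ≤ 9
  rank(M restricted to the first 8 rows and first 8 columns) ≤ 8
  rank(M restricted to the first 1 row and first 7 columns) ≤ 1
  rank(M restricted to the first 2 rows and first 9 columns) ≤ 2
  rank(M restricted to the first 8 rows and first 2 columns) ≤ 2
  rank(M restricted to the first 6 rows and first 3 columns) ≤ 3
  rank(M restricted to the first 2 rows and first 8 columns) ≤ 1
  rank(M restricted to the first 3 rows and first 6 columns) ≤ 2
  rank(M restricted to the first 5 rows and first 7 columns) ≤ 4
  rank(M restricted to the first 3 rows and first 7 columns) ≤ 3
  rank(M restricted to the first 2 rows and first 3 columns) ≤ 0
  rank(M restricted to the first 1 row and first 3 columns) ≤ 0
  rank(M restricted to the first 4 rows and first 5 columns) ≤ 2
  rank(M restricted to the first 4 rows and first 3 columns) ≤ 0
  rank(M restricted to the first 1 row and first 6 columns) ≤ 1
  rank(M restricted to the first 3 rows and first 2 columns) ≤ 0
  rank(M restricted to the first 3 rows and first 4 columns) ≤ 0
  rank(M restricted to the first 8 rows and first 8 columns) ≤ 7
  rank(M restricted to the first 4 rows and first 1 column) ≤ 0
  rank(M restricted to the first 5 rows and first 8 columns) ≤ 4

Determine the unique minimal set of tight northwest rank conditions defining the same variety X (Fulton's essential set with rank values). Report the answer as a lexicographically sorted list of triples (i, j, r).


Recovering R(i,j) via the rank-extension bound from the 23 conditions:

  row 1: 0, 0, 0, 0, 1, 1, 1, 1, 1
  row 2: 0, 0, 0, 0, 1, 1, 1, 1, 2
  row 3: 0, 0, 0, 0, 1, 2, 2, 2, 3
  row 4: 0, 0, 0, 1, 2, 3, 3, 3, 4
  row 5: 1, 1, 1, 2, 3, 4, 4, 4, 5
  row 6: 1, 2, 2, 3, 4, 5, 5, 5, 6
  row 7: 1, 2, 3, 4, 5, 6, 6, 6, 7
  row 8: 1, 2, 3, 4, 5, 6, 7, 7, 8
  row 9: 1, 2, 3, 4, 5, 6, 7, 8, 9

giving w = (5, 9, 6, 4, 1, 2, 3, 7, 8) via Δ²R.

Rothe diagram D(w) (18 cells), 3 SE-corners (essential conditions):

[(2, 8, 1), (3, 4, 0), (4, 3, 0)]
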